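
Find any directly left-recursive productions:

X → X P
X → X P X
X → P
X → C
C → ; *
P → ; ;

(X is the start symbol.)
Direct left recursion occurs when N → N α for some non-terminal N (the right-hand side begins with the left-hand side itself).

X → X P: LEFT RECURSIVE (starts with X)
X → X P X: LEFT RECURSIVE (starts with X)
X → P: starts with P
X → C: starts with C
C → ; *: starts with ';'
P → ; ;: starts with ';'

The grammar has direct left recursion on: X.

Answer: Yes, X is left-recursive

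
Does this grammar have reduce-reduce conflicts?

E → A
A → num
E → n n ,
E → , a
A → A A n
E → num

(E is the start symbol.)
Yes — I5: [A → num .] vs [E → num .]

A reduce-reduce conflict occurs when an LR(0) state has two complete items [A → α .] and [B → β .] — both call for a reduction, and with no lookahead the parser cannot choose between them.

Augment with E' → E and build the canonical LR(0) collection (I0 = CLOSURE({[E' → . E]}), then GOTO on every symbol after a dot until no new states appear). It has 12 states:
  I0: { [A → . A A n], [A → . num], [E → . , a], [E → . A], [E → . n n ,], [E → . num], [E' → . E] }  — shift
  I1: { [E → , . a] }  — shift
  I2: { [A → . A A n], [A → . num], [A → A . A n], [E → A .] }  — shift, reduce
  I3: { [E' → E .] }  — accept
  I4: { [E → n . n ,] }  — shift
  I5: { [A → num .], [E → num .] }  — 2 reduces
  I6: { [E → n n . ,] }  — shift
  I7: { [E → n n , .] }  — reduce
  I8: { [A → . A A n], [A → . num], [A → A . A n], [A → A A . n] }  — shift
  I9: { [A → num .] }  — reduce
  I10: { [A → A A n .] }  — reduce
  I11: { [E → , a .] }  — reduce

I5 contains complete items [A → num .], [E → num .] — reduce-reduce conflict.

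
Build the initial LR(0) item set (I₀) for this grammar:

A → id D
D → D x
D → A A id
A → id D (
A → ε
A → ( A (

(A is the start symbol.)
{ [A → . ( A (], [A → . id D (], [A → . id D], [A → .], [A' → . A] }

First, augment the grammar with A' → A
I₀ = CLOSURE({ [A' → . A] }):
  [A' → . A] has the dot before A: add [A → . id D], [A → . id D (], [A → .], [A → . ( A (]
No further items can be added.

I₀ = { [A → . ( A (], [A → . id D (], [A → . id D], [A → .], [A' → . A] }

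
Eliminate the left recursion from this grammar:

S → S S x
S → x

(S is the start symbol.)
S → x S'
S' → S x S'
S' → ε

S is directly left-recursive. The standard transformation for
  A → A α₁ | ... | A α_m | β₁ | ... | β_n
is
  A  → β₁ A' | ... | β_n A'
  A' → α₁ A' | ... | α_m A' | ε

S → x becomes S → x S'
S → S S x becomes S' → S x S'
Add S' → ε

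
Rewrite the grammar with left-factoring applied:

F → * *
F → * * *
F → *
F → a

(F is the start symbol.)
F → * F'
F' → * F''
F'' → ε
F'' → *
F' → ε
F → a

Left-factoring transforms A → αβ₁ | αβ₂ into A → αA' and A' → β₁ | β₂
(α is the longest common prefix among the alternatives). Repeat until
no nonterminal has two alternatives with a common prefix.

Round 1: F has alternatives sharing prefix '*'. Introduce F': F → * F'
  Add: F' → *
  Add: F' → * *
  Add: F' → ε

Round 2: F' has alternatives sharing prefix '*'. Introduce F'': F' → * F''
  Add: F'' → ε
  Add: F'' → *

No remaining common prefixes — done.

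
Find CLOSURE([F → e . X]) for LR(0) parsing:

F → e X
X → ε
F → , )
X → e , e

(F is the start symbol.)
{ [F → e . X], [X → . e , e], [X → .] }

Start with: [F → e . X]
  [F → e . X] has the dot before X: add [X → .], [X → . e , e]
No further items can be added.

CLOSURE = { [F → e . X], [X → . e , e], [X → .] }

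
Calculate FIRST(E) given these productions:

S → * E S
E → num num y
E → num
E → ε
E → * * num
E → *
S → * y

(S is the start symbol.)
{ '*', 'num', ε }

From E → num num y:
  - num is a terminal: add 'num' and stop
From E → num:
  - num is a terminal: add 'num' and stop
From E → ε:
  - ε-production, so ε ∈ FIRST(E)
From E → * * num:
  - '*' is a terminal: add '*' and stop
From E → *:
  - '*' is a terminal: add '*' and stop

Collecting: FIRST(E) = { '*', 'num', ε }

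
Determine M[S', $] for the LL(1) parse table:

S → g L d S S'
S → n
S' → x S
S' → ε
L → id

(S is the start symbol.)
To find M[S', $], we find productions for S' where $ is in the predict set (PREDICT(N → α) = (FIRST(α) \ {ε}) ∪ (FOLLOW(N) if α ⇒* ε)).

Relevant sets:
  FOLLOW(S') = { $, 'x' }

S' → x S: PREDICT = { 'x' }
S' → ε: PREDICT = { $, 'x' }
  $ is in predict set, so this production goes in M[S', $]

M[S', $] = S' → ε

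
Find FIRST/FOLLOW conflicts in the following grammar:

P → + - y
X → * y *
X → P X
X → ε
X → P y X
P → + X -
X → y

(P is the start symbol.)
Nullable non-terminals: X.
FIRST sets used below: FIRST(P) = { '+' }

X: nullable alternative(s) X → ε; FOLLOW(X) = { '-' }
  X → * y *: FIRST \ {ε} = { '*' } — disjoint from FOLLOW(X)
  X → P X: FIRST \ {ε} = { '+' } — disjoint from FOLLOW(X)
  X → ε: FIRST \ {ε} = { } — this is the only nullable alternative, skip
  X → P y X: FIRST \ {ε} = { '+' } — disjoint from FOLLOW(X)
  X → y: FIRST \ {ε} = { 'y' } — disjoint from FOLLOW(X)

P has no nullable alternative, so no FIRST/FOLLOW check is needed there.

No FIRST/FOLLOW conflicts found.

Answer: No FIRST/FOLLOW conflicts.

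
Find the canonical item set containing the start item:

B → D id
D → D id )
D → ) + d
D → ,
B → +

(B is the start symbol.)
First, augment the grammar with B' → B
I₀ = CLOSURE({ [B' → . B] }):
  [B' → . B] has the dot before B: add [B → . D id], [B → . +]
  [B → . D id] has the dot before D: add [D → . D id )], [D → . ) + d], [D → . ,]
No further items can be added.

I₀ = { [B → . +], [B → . D id], [B' → . B], [D → . ) + d], [D → . ,], [D → . D id )] }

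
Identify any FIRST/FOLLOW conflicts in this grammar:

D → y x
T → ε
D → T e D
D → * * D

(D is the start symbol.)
Nullable non-terminals: T.
T has a nullable alternative but only one production, so nothing to check.

D has no nullable alternative, so no FIRST/FOLLOW check is needed there.

No FIRST/FOLLOW conflicts found.

Answer: No FIRST/FOLLOW conflicts.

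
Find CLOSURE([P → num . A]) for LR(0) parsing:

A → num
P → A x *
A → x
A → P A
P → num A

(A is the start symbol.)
{ [A → . P A], [A → . num], [A → . x], [P → . A x *], [P → . num A], [P → num . A] }

To compute CLOSURE, for each item [A → α.Bβ] where B is a non-terminal, add [B → .γ] for all productions B → γ; repeat for the newly added items until nothing changes.

Start with: [P → num . A]
  [P → num . A] has the dot before A: add [A → . num], [A → . x], [A → . P A]
  [A → . P A] has the dot before P: add [P → . A x *], [P → . num A]
No further items can be added.

CLOSURE = { [A → . P A], [A → . num], [A → . x], [P → . A x *], [P → . num A], [P → num . A] }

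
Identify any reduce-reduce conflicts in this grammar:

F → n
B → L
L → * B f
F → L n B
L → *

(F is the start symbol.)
No reduce-reduce conflicts

Augment with F' → F and build the canonical LR(0) collection (I0 = CLOSURE({[F' → . F]}), then GOTO on every symbol after a dot until no new states appear). It has 10 states:
  I0: { [F → . L n B], [F → . n], [F' → . F], [L → . * B f], [L → . *] }  — shift
  I1: { [B → . L], [L → * . B f], [L → * .], [L → . * B f], [L → . *] }  — shift, reduce
  I2: { [F' → F .] }  — accept
  I3: { [F → L . n B] }  — shift
  I4: { [F → n .] }  — reduce
  I5: { [B → . L], [F → L n . B], [L → . * B f], [L → . *] }  — shift
  I6: { [F → L n B .] }  — reduce
  I7: { [B → L .] }  — reduce
  I8: { [L → * B . f] }  — shift
  I9: { [L → * B f .] }  — reduce

No state contains more than one complete item.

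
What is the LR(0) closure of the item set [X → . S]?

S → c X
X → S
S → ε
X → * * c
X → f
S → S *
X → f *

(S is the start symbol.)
Start with: [X → . S]
  [X → . S] has the dot before S: add [S → . c X], [S → .], [S → . S *]
No further items can be added.

CLOSURE = { [S → . S *], [S → . c X], [S → .], [X → . S] }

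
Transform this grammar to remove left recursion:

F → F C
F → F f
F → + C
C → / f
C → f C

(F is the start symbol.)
F → + C F'
F' → C F'
F' → f F'
F' → ε
C → / f
C → f C

F is directly left-recursive. The standard transformation for
  A → A α₁ | ... | A α_m | β₁ | ... | β_n
is
  A  → β₁ A' | ... | β_n A'
  A' → α₁ A' | ... | α_m A' | ε

F → + C becomes F → + C F'
F → F C becomes F' → C F'
F → F f becomes F' → f F'
Add F' → ε

Productions for other non-terminals are unchanged:
  C → / f
  C → f C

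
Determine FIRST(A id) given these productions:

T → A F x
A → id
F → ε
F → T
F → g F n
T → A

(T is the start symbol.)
{ 'id' }

FIRST sets of the non-terminals involved (from the grammar, by fixed-point iteration):
  FIRST(A) = { 'id' }

To compute FIRST(A id), process the symbols left to right:
Symbol A is a non-terminal. Add FIRST(A) \ {ε} = { 'id' }
A is not nullable (ε ∉ FIRST(A)), so stop here.
FIRST(A id) = { 'id' }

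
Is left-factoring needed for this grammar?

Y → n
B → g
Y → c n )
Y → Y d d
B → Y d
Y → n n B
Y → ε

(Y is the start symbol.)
Left-factoring is needed when two productions for the same non-terminal
share a common prefix on the right-hand side.

Productions for Y:
  Y → n
  Y → c n )
  Y → Y d d
  Y → n n B
  Y → ε
Productions for B:
  B → g
  B → Y d

Found common prefix 'n' in productions for Y

Answer: Yes, Y has productions with common prefix 'n'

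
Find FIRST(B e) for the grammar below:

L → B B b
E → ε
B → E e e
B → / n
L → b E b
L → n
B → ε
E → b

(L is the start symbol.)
FIRST sets of the non-terminals involved (from the grammar, by fixed-point iteration):
  FIRST(B) = { '/', 'b', 'e', ε }

To compute FIRST(B e), process the symbols left to right:
Symbol B is a non-terminal. Add FIRST(B) \ {ε} = { '/', 'b', 'e' }
B is nullable (ε ∈ FIRST(B)), continue to the next symbol.
Symbol e is a terminal. Add 'e' and stop.
FIRST(B e) = { '/', 'b', 'e' }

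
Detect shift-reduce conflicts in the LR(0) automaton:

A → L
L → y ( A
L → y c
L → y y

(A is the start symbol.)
A shift-reduce conflict occurs when an LR(0) state has both:
  - a complete (reduce) item [A → α .] (dot at the end), and
  - a shift item [B → β . c γ] (dot before a terminal).

Augment with A' → A and build the canonical LR(0) collection (I0 = CLOSURE({[A' → . A]}), then GOTO on every symbol after a dot until no new states appear). It has 8 states:
  I0: { [A → . L], [A' → . A], [L → . y ( A], [L → . y c], [L → . y y] }  — shift
  I1: { [A' → A .] }  — accept
  I2: { [A → L .] }  — reduce
  I3: { [L → y . ( A], [L → y . c], [L → y . y] }  — shift
  I4: { [A → . L], [L → . y ( A], [L → . y c], [L → . y y], [L → y ( . A] }  — shift
  I5: { [L → y c .] }  — reduce
  I6: { [L → y y .] }  — reduce
  I7: { [L → y ( A .] }  — reduce

No state contains both a complete item and a shift item.

Answer: No shift-reduce conflicts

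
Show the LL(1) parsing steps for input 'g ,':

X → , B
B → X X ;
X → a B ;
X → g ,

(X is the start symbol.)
LL(1) parsing maintains a stack (initially the start symbol over $) and the input. At each step: if the stack top is a terminal, match it against the current input token; if it is a non-terminal N, replace it with the RHS of M[N, lookahead] (the unique production whose predict set contains the lookahead).

Stack is shown with the top on the left.

Stack  Input  Action
--------------------
X $    g , $  output X → g ,
g , $  g , $  match 'g'
, $    , $    match ','
$      $      accept

The string is accepted.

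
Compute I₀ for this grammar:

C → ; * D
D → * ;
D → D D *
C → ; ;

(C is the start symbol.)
First, augment the grammar with C' → C
I₀ = CLOSURE({ [C' → . C] }):
  [C' → . C] has the dot before C: add [C → . ; * D], [C → . ; ;]
No further items can be added.

I₀ = { [C → . ; * D], [C → . ; ;], [C' → . C] }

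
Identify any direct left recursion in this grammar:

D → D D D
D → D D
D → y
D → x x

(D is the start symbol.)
D → D D D: LEFT RECURSIVE (starts with D)
D → D D: LEFT RECURSIVE (starts with D)
D → y: starts with y
D → x x: starts with x

The grammar has direct left recursion on: D.

Answer: Yes, D is left-recursive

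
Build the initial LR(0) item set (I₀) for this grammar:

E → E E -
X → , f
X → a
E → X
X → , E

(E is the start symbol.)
{ [E → . E E -], [E → . X], [E' → . E], [X → . , E], [X → . , f], [X → . a] }

First, augment the grammar with E' → E
I₀ = CLOSURE({ [E' → . E] }):
  [E' → . E] has the dot before E: add [E → . E E -], [E → . X]
  [E → . X] has the dot before X: add [X → . , f], [X → . a], [X → . , E]
No further items can be added.

I₀ = { [E → . E E -], [E → . X], [E' → . E], [X → . , E], [X → . , f], [X → . a] }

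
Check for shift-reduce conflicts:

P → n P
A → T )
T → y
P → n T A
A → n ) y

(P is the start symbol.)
No shift-reduce conflicts

A shift-reduce conflict occurs when an LR(0) state has both:
  - a complete (reduce) item [A → α .] (dot at the end), and
  - a shift item [B → β . c γ] (dot before a terminal).

Augment with P' → P and build the canonical LR(0) collection (I0 = CLOSURE({[P' → . P]}), then GOTO on every symbol after a dot until no new states appear). It has 12 states:
  I0: { [P → . n P], [P → . n T A], [P' → . P] }  — shift
  I1: { [P' → P .] }  — accept
  I2: { [P → . n P], [P → . n T A], [P → n . P], [P → n . T A], [T → . y] }  — shift
  I3: { [P → n P .] }  — reduce
  I4: { [A → . T )], [A → . n ) y], [P → n T . A], [T → . y] }  — shift
  I5: { [T → y .] }  — reduce
  I6: { [P → n T A .] }  — reduce
  I7: { [A → T . )] }  — shift
  I8: { [A → n . ) y] }  — shift
  I9: { [A → n ) . y] }  — shift
  I10: { [A → n ) y .] }  — reduce
  I11: { [A → T ) .] }  — reduce

No state contains both a complete item and a shift item.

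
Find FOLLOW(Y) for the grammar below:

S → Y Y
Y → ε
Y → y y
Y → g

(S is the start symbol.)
To compute FOLLOW(Y), find every occurrence of Y on a right-hand side N → α Y β: add FIRST(β) \ {ε}, and if β is empty or nullable also add FOLLOW(N). Iterate to a fixed point.

In S → Y Y: Y is followed by Y, add FIRST(Y) \ {ε} = { 'g', 'y' }
  Y is nullable, so also add FOLLOW(S)
In S → Y Y: Y is at the end, add FOLLOW(S)

The FOLLOW sets referred to above (computed the same way, to a fixed point):
  FOLLOW(S) = { $ }

Taking the union: FOLLOW(Y) = { $, 'g', 'y' }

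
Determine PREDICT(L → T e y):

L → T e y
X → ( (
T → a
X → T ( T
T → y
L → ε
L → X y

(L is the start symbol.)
PREDICT(L → T e y) = (FIRST(RHS) \ {ε}) ∪ (FOLLOW(L) if ε ∈ FIRST(RHS), i.e. RHS ⇒* ε)
FIRST(T) = { 'a', 'y' }
FIRST(T e y) = { 'a', 'y' }
ε ∉ FIRST(T e y), so FOLLOW(L) is not added.
PREDICT(L → T e y) = { 'a', 'y' }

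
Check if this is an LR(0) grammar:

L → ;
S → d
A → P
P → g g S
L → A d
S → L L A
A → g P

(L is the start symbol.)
Augment with L' → L and build the canonical LR(0) collection (I0 = CLOSURE({[L' → . L]}), then GOTO on every symbol after a dot until no new states appear). It has 16 states:
  I0: { [A → . P], [A → . g P], [L → . ;], [L → . A d], [L' → . L], [P → . g g S] }  — shift
  I1: { [L → ; .] }  — reduce
  I2: { [L → A . d] }  — shift
  I3: { [L' → L .] }  — accept
  I4: { [A → P .] }  — reduce
  I5: { [A → g . P], [P → . g g S], [P → g . g S] }  — shift
  I6: { [A → g P .] }  — reduce
  I7: { [A → . P], [A → . g P], [L → . ;], [L → . A d], [P → . g g S], [P → g . g S], [P → g g . S], [S → . L L A], [S → . d] }  — shift
  I8: { [A → . P], [A → . g P], [L → . ;], [L → . A d], [P → . g g S], [S → L . L A] }  — shift
  I9: { [P → g g S .] }  — reduce
  I10: { [S → d .] }  — reduce
  I11: { [A → . P], [A → . g P], [A → g . P], [L → . ;], [L → . A d], [P → . g g S], [P → g . g S], [P → g g . S], [S → . L L A], [S → . d] }  — shift
  I12: { [A → P .], [A → g P .] }  — 2 reduces
  I13: { [A → . P], [A → . g P], [P → . g g S], [S → L L . A] }  — shift
  I14: { [S → L L A .] }  — reduce
  I15: { [L → A d .] }  — reduce

Conflict in state I12:
  Reduce-reduce conflict: [A → P .] and [A → g P .]
So the grammar is NOT LR(0).

Answer: No. Reduce-reduce conflict: [A → P .] and [A → g P .]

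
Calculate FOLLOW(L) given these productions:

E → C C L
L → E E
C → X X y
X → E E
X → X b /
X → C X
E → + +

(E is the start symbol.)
{ $, '+', 'b', 'y' }

To compute FOLLOW(L), find every occurrence of L on a right-hand side N → α L β: add FIRST(β) \ {ε}, and if β is empty or nullable also add FOLLOW(N). Iterate to a fixed point.

In E → C C L: L is at the end, add FOLLOW(E)

The FOLLOW sets referred to above (computed the same way, to a fixed point):
  FOLLOW(E) = { $, '+', 'b', 'y' }

Taking the union: FOLLOW(L) = { $, '+', 'b', 'y' }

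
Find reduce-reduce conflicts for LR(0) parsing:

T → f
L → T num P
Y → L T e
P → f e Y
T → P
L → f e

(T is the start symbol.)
No reduce-reduce conflicts

A reduce-reduce conflict occurs when an LR(0) state has two complete items [A → α .] and [B → β .] — both call for a reduction, and with no lookahead the parser cannot choose between them.

Augment with T' → T and build the canonical LR(0) collection (I0 = CLOSURE({[T' → . T]}), then GOTO on every symbol after a dot until no new states appear). It has 15 states:
  I0: { [P → . f e Y], [T → . P], [T → . f], [T' → . T] }  — shift
  I1: { [T → P .] }  — reduce
  I2: { [T' → T .] }  — accept
  I3: { [P → f . e Y], [T → f .] }  — shift, reduce
  I4: { [L → . T num P], [L → . f e], [P → . f e Y], [P → f e . Y], [T → . P], [T → . f], [Y → . L T e] }  — shift
  I5: { [P → . f e Y], [T → . P], [T → . f], [Y → L . T e] }  — shift
  I6: { [L → T . num P] }  — shift
  I7: { [P → f e Y .] }  — reduce
  I8: { [L → f . e], [P → f . e Y], [T → f .] }  — shift, reduce
  I9: { [L → . T num P], [L → . f e], [L → f e .], [P → . f e Y], [P → f e . Y], [T → . P], [T → . f], [Y → . L T e] }  — shift, reduce
  I10: { [L → T num . P], [P → . f e Y] }  — shift
  I11: { [L → T num P .] }  — reduce
  I12: { [P → f . e Y] }  — shift
  I13: { [Y → L T . e] }  — shift
  I14: { [Y → L T e .] }  — reduce

No state contains more than one complete item.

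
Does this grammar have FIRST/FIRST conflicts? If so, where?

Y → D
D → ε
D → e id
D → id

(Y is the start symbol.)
A FIRST/FIRST conflict occurs when two productions N → α and N → β for the same non-terminal have FIRST(α) ∩ FIRST(β) ≠ ∅ (with ε ∈ FIRST of a nullable right-hand side, so two nullable alternatives also conflict).

Productions for D:
  D → ε: FIRST = { ε }
  D → e id: FIRST = { 'e' }
  D → id: FIRST = { 'id' }
Y has only one production, so no FIRST/FIRST conflict is possible there.

All alternatives of each non-terminal have pairwise disjoint FIRST sets.

Answer: No FIRST/FIRST conflicts.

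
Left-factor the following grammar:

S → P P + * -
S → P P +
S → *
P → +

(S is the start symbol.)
S → P P + S'
S' → * -
S' → ε
S → *
P → +

Left-factoring transforms A → αβ₁ | αβ₂ into A → αA' and A' → β₁ | β₂
(α is the longest common prefix among the alternatives). Repeat until
no nonterminal has two alternatives with a common prefix.

Round 1: S has alternatives sharing prefix 'P P +'. Introduce S': S → P P + S'
  Add: S' → * -
  Add: S' → ε

No remaining common prefixes — done.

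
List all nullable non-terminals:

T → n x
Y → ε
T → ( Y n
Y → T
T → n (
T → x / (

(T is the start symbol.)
A non-terminal is nullable if it can derive ε (the empty string): either it has an ε-production, or it has a production whose right-hand side consists entirely of nullable non-terminals.

ε-productions: Y → ε
So Y is immediately nullable.
No further non-terminal can be added: every production for the remaining non-terminals contains a terminal or a non-nullable non-terminal.
Nullable = { 'Y' }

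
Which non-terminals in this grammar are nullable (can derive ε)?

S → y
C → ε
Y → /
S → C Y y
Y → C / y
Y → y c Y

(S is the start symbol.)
ε-productions: C → ε
So C is immediately nullable.
No further non-terminal can be added: every production for the remaining non-terminals contains a terminal or a non-nullable non-terminal.
Nullable = { 'C' }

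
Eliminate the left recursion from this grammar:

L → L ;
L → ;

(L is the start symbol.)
L is directly left-recursive. The standard transformation for
  A → A α₁ | ... | A α_m | β₁ | ... | β_n
is
  A  → β₁ A' | ... | β_n A'
  A' → α₁ A' | ... | α_m A' | ε

L → ; becomes L → ; L'
L → L ; becomes L' → ; L'
Add L' → ε

Resulting grammar:
L → ; L'
L' → ; L'
L' → ε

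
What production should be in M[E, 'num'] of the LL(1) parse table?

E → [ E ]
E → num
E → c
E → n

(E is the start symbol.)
To find M[E, 'num'], we find productions for E where 'num' is in the predict set (PREDICT(N → α) = (FIRST(α) \ {ε}) ∪ (FOLLOW(N) if α ⇒* ε)).

E → [ E ]: PREDICT = { '[' }
E → num: PREDICT = { 'num' }
  'num' is in predict set, so this production goes in M[E, 'num']
E → c: PREDICT = { 'c' }
E → n: PREDICT = { 'n' }

M[E, 'num'] = E → num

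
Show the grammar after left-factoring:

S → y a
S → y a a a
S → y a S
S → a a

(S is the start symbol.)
S → y a S'
S' → ε
S' → a a
S' → S
S → a a

Left-factoring transforms A → αβ₁ | αβ₂ into A → αA' and A' → β₁ | β₂
(α is the longest common prefix among the alternatives). Repeat until
no nonterminal has two alternatives with a common prefix.

Round 1: S has alternatives sharing prefix 'y a'. Introduce S': S → y a S'
  Add: S' → ε
  Add: S' → a a
  Add: S' → S

No remaining common prefixes — done.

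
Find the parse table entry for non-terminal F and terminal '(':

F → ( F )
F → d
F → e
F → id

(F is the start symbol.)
To find M[F, '('], we find productions for F where '(' is in the predict set (PREDICT(N → α) = (FIRST(α) \ {ε}) ∪ (FOLLOW(N) if α ⇒* ε)).

F → ( F ): PREDICT = { '(' }
  '(' is in predict set, so this production goes in M[F, '(']
F → d: PREDICT = { 'd' }
F → e: PREDICT = { 'e' }
F → id: PREDICT = { 'id' }

M[F, '('] = F → ( F )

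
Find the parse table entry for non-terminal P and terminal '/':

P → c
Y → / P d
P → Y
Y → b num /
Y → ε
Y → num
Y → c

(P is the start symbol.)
To find M[P, '/'], we find productions for P where '/' is in the predict set (PREDICT(N → α) = (FIRST(α) \ {ε}) ∪ (FOLLOW(N) if α ⇒* ε)).

Relevant sets:
  FIRST(Y) = { '/', 'b', 'c', 'num', ε }
  FOLLOW(P) = { $, 'd' }

P → c: PREDICT = { 'c' }
P → Y: PREDICT = { $, '/', 'b', 'c', 'd', 'num' }
  '/' is in predict set, so this production goes in M[P, '/']

M[P, '/'] = P → Y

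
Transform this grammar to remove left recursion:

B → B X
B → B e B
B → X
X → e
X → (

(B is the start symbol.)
B is directly left-recursive. The standard transformation for
  A → A α₁ | ... | A α_m | β₁ | ... | β_n
is
  A  → β₁ A' | ... | β_n A'
  A' → α₁ A' | ... | α_m A' | ε

B → X becomes B → X B'
B → B X becomes B' → X B'
B → B e B becomes B' → e B B'
Add B' → ε

Productions for other non-terminals are unchanged:
  X → e
  X → (

Resulting grammar:
B → X B'
B' → X B'
B' → e B B'
B' → ε
X → e
X → (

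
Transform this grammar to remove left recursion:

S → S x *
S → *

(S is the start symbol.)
S is directly left-recursive. The standard transformation for
  A → A α₁ | ... | A α_m | β₁ | ... | β_n
is
  A  → β₁ A' | ... | β_n A'
  A' → α₁ A' | ... | α_m A' | ε

S → * becomes S → * S'
S → S x * becomes S' → x * S'
Add S' → ε

Resulting grammar:
S → * S'
S' → x * S'
S' → ε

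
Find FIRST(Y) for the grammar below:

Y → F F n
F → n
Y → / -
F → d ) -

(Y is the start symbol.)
{ '/', 'd', 'n' }

To compute FIRST(Y), examine every production with Y on the left-hand side, reading each right-hand side left to right until a non-nullable symbol is reached.

FIRST sets of the other non-terminals involved (by the same procedure, iterated to a fixed point):
  FIRST(F) = { 'd', 'n' }

From Y → F F n:
  - F is a non-terminal: add FIRST(F) \ {ε} = { 'd', 'n' }
    F is not nullable, so stop
From Y → / -:
  - '/' is a terminal: add '/' and stop

Collecting: FIRST(Y) = { '/', 'd', 'n' }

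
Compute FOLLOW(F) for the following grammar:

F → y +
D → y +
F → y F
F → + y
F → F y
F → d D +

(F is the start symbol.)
{ $, 'y' }

To compute FOLLOW(F), find every occurrence of F on a right-hand side N → α F β: add FIRST(β) \ {ε}, and if β is empty or nullable also add FOLLOW(N). Iterate to a fixed point.

F is the start symbol, so $ ∈ FOLLOW(F).
In F → y F: F is at the end; this adds FOLLOW(F) to itself — nothing new
In F → F y: F is followed by y, add FIRST(y) \ {ε} = { 'y' }

Taking the union: FOLLOW(F) = { $, 'y' }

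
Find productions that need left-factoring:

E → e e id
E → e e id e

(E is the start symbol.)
Yes, E has productions with common prefix 'e e id'

Left-factoring is needed when two productions for the same non-terminal
share a common prefix on the right-hand side.

Productions for E:
  E → e e id
  E → e e id e

Found common prefix 'e e id' in productions for E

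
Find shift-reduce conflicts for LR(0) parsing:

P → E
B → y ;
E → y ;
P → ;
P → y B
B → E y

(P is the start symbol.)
No shift-reduce conflicts

A shift-reduce conflict occurs when an LR(0) state has both:
  - a complete (reduce) item [A → α .] (dot at the end), and
  - a shift item [B → β . c γ] (dot before a terminal).

Augment with P' → P and build the canonical LR(0) collection (I0 = CLOSURE({[P' → . P]}), then GOTO on every symbol after a dot until no new states appear). It has 11 states:
  I0: { [E → . y ;], [P → . ;], [P → . E], [P → . y B], [P' → . P] }  — shift
  I1: { [P → ; .] }  — reduce
  I2: { [P → E .] }  — reduce
  I3: { [P' → P .] }  — accept
  I4: { [B → . E y], [B → . y ;], [E → . y ;], [E → y . ;], [P → y . B] }  — shift
  I5: { [E → y ; .] }  — reduce
  I6: { [P → y B .] }  — reduce
  I7: { [B → E . y] }  — shift
  I8: { [B → y . ;], [E → y . ;] }  — shift
  I9: { [B → y ; .], [E → y ; .] }  — 2 reduces
  I10: { [B → E y .] }  — reduce

No state contains both a complete item and a shift item.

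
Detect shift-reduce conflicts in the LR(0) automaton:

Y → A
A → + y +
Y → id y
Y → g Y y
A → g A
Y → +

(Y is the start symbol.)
A shift-reduce conflict occurs when an LR(0) state has both:
  - a complete (reduce) item [A → α .] (dot at the end), and
  - a shift item [B → β . c γ] (dot before a terminal).

Augment with Y' → Y and build the canonical LR(0) collection (I0 = CLOSURE({[Y' → . Y]}), then GOTO on every symbol after a dot until no new states appear). It has 12 states:
  I0: { [A → . + y +], [A → . g A], [Y → . +], [Y → . A], [Y → . g Y y], [Y → . id y], [Y' → . Y] }  — shift
  I1: { [A → + . y +], [Y → + .] }  — shift, reduce
  I2: { [Y → A .] }  — reduce
  I3: { [Y' → Y .] }  — accept
  I4: { [A → . + y +], [A → . g A], [A → g . A], [Y → . +], [Y → . A], [Y → . g Y y], [Y → . id y], [Y → g . Y y] }  — shift
  I5: { [Y → id . y] }  — shift
  I6: { [Y → id y .] }  — reduce
  I7: { [A → g A .], [Y → A .] }  — 2 reduces
  I8: { [Y → g Y . y] }  — shift
  I9: { [Y → g Y y .] }  — reduce
  I10: { [A → + y . +] }  — shift
  I11: { [A → + y + .] }  — reduce

I1 contains reduce item [Y → + .] and shift item [A → + . y +] — shift-reduce conflict.

Answer: Yes — I1: [Y → + .] vs [A → + . y +]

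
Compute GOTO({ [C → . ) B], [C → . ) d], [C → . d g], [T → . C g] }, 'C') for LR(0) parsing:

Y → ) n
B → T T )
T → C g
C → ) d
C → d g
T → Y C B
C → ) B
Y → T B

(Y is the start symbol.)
GOTO(I, 'C') = CLOSURE({ [A → αX.β] : [A → α.Xβ] ∈ I, X = 'C' })

Items with dot before 'C', with the dot advanced:
  [T → . C g] → [T → C . g]
Closure adds nothing (no advanced item has the dot before a non-terminal).

GOTO = { [T → C . g] }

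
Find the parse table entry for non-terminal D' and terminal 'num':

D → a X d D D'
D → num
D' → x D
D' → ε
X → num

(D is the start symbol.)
Empty (error entry)

To find M[D', 'num'], we find productions for D' where 'num' is in the predict set (PREDICT(N → α) = (FIRST(α) \ {ε}) ∪ (FOLLOW(N) if α ⇒* ε)).

Relevant sets:
  FOLLOW(D') = { $, 'x' }

D' → x D: PREDICT = { 'x' }
D' → ε: PREDICT = { $, 'x' }

M[D', 'num'] is empty (no production applies)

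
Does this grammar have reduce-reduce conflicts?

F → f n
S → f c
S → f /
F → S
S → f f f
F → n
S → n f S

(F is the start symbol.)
No reduce-reduce conflicts

Augment with F' → F and build the canonical LR(0) collection (I0 = CLOSURE({[F' → . F]}), then GOTO on every symbol after a dot until no new states appear). It has 14 states:
  I0: { [F → . S], [F → . f n], [F → . n], [F' → . F], [S → . f /], [S → . f c], [S → . f f f], [S → . n f S] }  — shift
  I1: { [F' → F .] }  — accept
  I2: { [F → S .] }  — reduce
  I3: { [F → f . n], [S → f . /], [S → f . c], [S → f . f f] }  — shift
  I4: { [F → n .], [S → n . f S] }  — shift, reduce
  I5: { [S → . f /], [S → . f c], [S → . f f f], [S → . n f S], [S → n f . S] }  — shift
  I6: { [S → n f S .] }  — reduce
  I7: { [S → f . /], [S → f . c], [S → f . f f] }  — shift
  I8: { [S → n . f S] }  — shift
  I9: { [S → f / .] }  — reduce
  I10: { [S → f c .] }  — reduce
  I11: { [S → f f . f] }  — shift
  I12: { [S → f f f .] }  — reduce
  I13: { [F → f n .] }  — reduce

No state contains more than one complete item.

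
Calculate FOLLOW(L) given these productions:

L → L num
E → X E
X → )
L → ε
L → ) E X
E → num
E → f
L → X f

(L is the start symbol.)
To compute FOLLOW(L), find every occurrence of L on a right-hand side N → α L β: add FIRST(β) \ {ε}, and if β is empty or nullable also add FOLLOW(N). Iterate to a fixed point.

L is the start symbol, so $ ∈ FOLLOW(L).
In L → L num: L is followed by num, add FIRST(num) \ {ε} = { 'num' }

Taking the union: FOLLOW(L) = { $, 'num' }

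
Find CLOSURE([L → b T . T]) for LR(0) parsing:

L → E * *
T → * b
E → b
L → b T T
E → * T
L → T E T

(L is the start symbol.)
{ [L → b T . T], [T → . * b] }

Start with: [L → b T . T]
  [L → b T . T] has the dot before T: add [T → . * b]
No further items can be added.

CLOSURE = { [L → b T . T], [T → . * b] }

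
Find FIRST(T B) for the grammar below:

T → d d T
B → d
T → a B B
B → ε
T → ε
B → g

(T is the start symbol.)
{ 'a', 'd', 'g', ε }

FIRST sets of the non-terminals involved (from the grammar, by fixed-point iteration):
  FIRST(T) = { 'a', 'd', ε }
  FIRST(B) = { 'd', 'g', ε }

To compute FIRST(T B), process the symbols left to right:
Symbol T is a non-terminal. Add FIRST(T) \ {ε} = { 'a', 'd' }
T is nullable (ε ∈ FIRST(T)), continue to the next symbol.
Symbol B is a non-terminal. Add FIRST(B) \ {ε} = { 'd', 'g' }
B is nullable (ε ∈ FIRST(B)), continue to the next symbol.
All symbols are nullable, so ε is in the result.
FIRST(T B) = { 'a', 'd', 'g', ε }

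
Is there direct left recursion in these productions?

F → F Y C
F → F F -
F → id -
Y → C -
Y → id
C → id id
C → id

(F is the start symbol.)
Direct left recursion occurs when N → N α for some non-terminal N (the right-hand side begins with the left-hand side itself).

F → F Y C: LEFT RECURSIVE (starts with F)
F → F F -: LEFT RECURSIVE (starts with F)
F → id -: starts with id
Y → C -: starts with C
Y → id: starts with id
C → id id: starts with id
C → id: starts with id

The grammar has direct left recursion on: F.

Answer: Yes, F is left-recursive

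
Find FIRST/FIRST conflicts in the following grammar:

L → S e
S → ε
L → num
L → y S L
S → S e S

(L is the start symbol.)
No FIRST/FIRST conflicts.

A FIRST/FIRST conflict occurs when two productions N → α and N → β for the same non-terminal have FIRST(α) ∩ FIRST(β) ≠ ∅ (with ε ∈ FIRST of a nullable right-hand side, so two nullable alternatives also conflict).

FIRST sets of the non-terminals at (or reachable through a nullable prefix from) the front of some alternative:
  FIRST(S) = { 'e', ε }

Productions for L:
  L → S e: FIRST = { 'e' }
  L → num: FIRST = { 'num' }
  L → y S L: FIRST = { 'y' }
Productions for S:
  S → ε: FIRST = { ε }
  S → S e S: FIRST = { 'e' }

All alternatives of each non-terminal have pairwise disjoint FIRST sets.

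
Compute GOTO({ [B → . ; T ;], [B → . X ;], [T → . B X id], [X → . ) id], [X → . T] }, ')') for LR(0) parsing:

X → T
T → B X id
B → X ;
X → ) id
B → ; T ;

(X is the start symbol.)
GOTO(I, ')') = CLOSURE({ [A → αX.β] : [A → α.Xβ] ∈ I, X = ')' })

Items with dot before ')', with the dot advanced:
  [X → . ) id] → [X → ) . id]
Closure adds nothing (no advanced item has the dot before a non-terminal).

GOTO = { [X → ) . id] }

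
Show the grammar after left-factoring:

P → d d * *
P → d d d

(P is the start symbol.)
Left-factoring transforms A → αβ₁ | αβ₂ into A → αA' and A' → β₁ | β₂
(α is the longest common prefix among the alternatives). Repeat until
no nonterminal has two alternatives with a common prefix.

Round 1: P has alternatives sharing prefix 'd d'. Introduce P': P → d d P'
  Add: P' → * *
  Add: P' → d

No remaining common prefixes — done.

Resulting grammar:
P → d d P'
P' → * *
P' → d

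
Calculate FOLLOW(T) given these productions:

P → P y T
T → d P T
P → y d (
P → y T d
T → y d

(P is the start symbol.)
{ $, 'd', 'y' }

To compute FOLLOW(T), find every occurrence of T on a right-hand side N → α T β: add FIRST(β) \ {ε}, and if β is empty or nullable also add FOLLOW(N). Iterate to a fixed point.

In P → P y T: T is at the end, add FOLLOW(P)
In T → d P T: T is at the end; this adds FOLLOW(T) to itself — nothing new
In P → y T d: T is followed by d, add FIRST(d) \ {ε} = { 'd' }

The FOLLOW sets referred to above (computed the same way, to a fixed point):
  FOLLOW(P) = { $, 'd', 'y' }

Taking the union: FOLLOW(T) = { $, 'd', 'y' }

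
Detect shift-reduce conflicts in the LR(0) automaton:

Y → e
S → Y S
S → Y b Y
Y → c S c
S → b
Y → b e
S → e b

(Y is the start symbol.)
A shift-reduce conflict occurs when an LR(0) state has both:
  - a complete (reduce) item [A → α .] (dot at the end), and
  - a shift item [B → β . c γ] (dot before a terminal).

Augment with Y' → Y and build the canonical LR(0) collection (I0 = CLOSURE({[Y' → . Y]}), then GOTO on every symbol after a dot until no new states appear). It has 16 states:
  I0: { [Y → . b e], [Y → . c S c], [Y → . e], [Y' → . Y] }  — shift
  I1: { [Y' → Y .] }  — accept
  I2: { [Y → b . e] }  — shift
  I3: { [S → . Y S], [S → . Y b Y], [S → . b], [S → . e b], [Y → . b e], [Y → . c S c], [Y → . e], [Y → c . S c] }  — shift
  I4: { [Y → e .] }  — reduce
  I5: { [Y → c S . c] }  — shift
  I6: { [S → . Y S], [S → . Y b Y], [S → . b], [S → . e b], [S → Y . S], [S → Y . b Y], [Y → . b e], [Y → . c S c], [Y → . e] }  — shift
  I7: { [S → b .], [Y → b . e] }  — shift, reduce
  I8: { [S → e . b], [Y → e .] }  — shift, reduce
  I9: { [S → e b .] }  — reduce
  I10: { [Y → b e .] }  — reduce
  I11: { [S → Y S .] }  — reduce
  I12: { [S → Y b . Y], [S → b .], [Y → . b e], [Y → . c S c], [Y → . e], [Y → b . e] }  — shift, reduce
  I13: { [S → Y b Y .] }  — reduce
  I14: { [Y → b e .], [Y → e .] }  — 2 reduces
  I15: { [Y → c S c .] }  — reduce

I7 contains reduce item [S → b .] and shift item [Y → b . e] — shift-reduce conflict.
I8 contains reduce item [Y → e .] and shift item [S → e . b] — shift-reduce conflict.
I12 contains reduce item [S → b .] and shift items [Y → . b e], [Y → b . e], [Y → . c S c], [Y → . e] — shift-reduce conflict.

Answer: Yes — I7: [S → b .] vs [Y → b . e]; I8: [Y → e .] vs [S → e . b]; I12: [S → b .] vs [Y → . b e]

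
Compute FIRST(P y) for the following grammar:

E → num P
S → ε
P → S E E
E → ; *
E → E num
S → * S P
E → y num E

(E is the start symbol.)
{ '*', ';', 'num', 'y' }

FIRST sets of the non-terminals involved (from the grammar, by fixed-point iteration):
  FIRST(P) = { '*', ';', 'num', 'y' }

To compute FIRST(P y), process the symbols left to right:
Symbol P is a non-terminal. Add FIRST(P) \ {ε} = { '*', ';', 'num', 'y' }
P is not nullable (ε ∉ FIRST(P)), so stop here.
FIRST(P y) = { '*', ';', 'num', 'y' }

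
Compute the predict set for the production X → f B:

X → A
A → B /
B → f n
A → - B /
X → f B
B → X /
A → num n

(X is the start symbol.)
{ 'f' }

PREDICT(X → f B) = (FIRST(RHS) \ {ε}) ∪ (FOLLOW(X) if ε ∈ FIRST(RHS), i.e. RHS ⇒* ε)
FIRST(f B) = { 'f' }
ε ∉ FIRST(f B), so FOLLOW(X) is not added.
PREDICT(X → f B) = { 'f' }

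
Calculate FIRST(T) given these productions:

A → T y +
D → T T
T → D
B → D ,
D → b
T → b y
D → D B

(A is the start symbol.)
{ 'b' }

To compute FIRST(T), examine every production with T on the left-hand side, reading each right-hand side left to right until a non-nullable symbol is reached.

FIRST sets of the other non-terminals involved (by the same procedure, iterated to a fixed point):
  FIRST(D) = { 'b' }

From T → D:
  - D is a non-terminal: add FIRST(D) \ {ε} = { 'b' }
    D is not nullable, so stop
From T → b y:
  - b is a terminal: add 'b' and stop

Collecting: FIRST(T) = { 'b' }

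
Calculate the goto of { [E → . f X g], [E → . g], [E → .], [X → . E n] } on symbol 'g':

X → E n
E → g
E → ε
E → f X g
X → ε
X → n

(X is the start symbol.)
{ [E → g .] }

GOTO(I, 'g') = CLOSURE({ [A → αX.β] : [A → α.Xβ] ∈ I, X = 'g' })

Items with dot before 'g', with the dot advanced:
  [E → . g] → [E → g .]
Closure adds nothing (no advanced item has the dot before a non-terminal).

GOTO = { [E → g .] }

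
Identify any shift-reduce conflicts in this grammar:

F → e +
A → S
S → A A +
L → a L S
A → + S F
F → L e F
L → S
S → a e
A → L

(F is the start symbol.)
Augment with F' → F and build the canonical LR(0) collection (I0 = CLOSURE({[F' → . F]}), then GOTO on every symbol after a dot until no new states appear). It has 19 states:
  I0: { [A → . + S F], [A → . L], [A → . S], [F → . L e F], [F → . e +], [F' → . F], [L → . S], [L → . a L S], [S → . A A +], [S → . a e] }  — shift
  I1: { [A → + . S F], [A → . + S F], [A → . L], [A → . S], [L → . S], [L → . a L S], [S → . A A +], [S → . a e] }  — shift
  I2: { [A → . + S F], [A → . L], [A → . S], [L → . S], [L → . a L S], [S → . A A +], [S → . a e], [S → A . A +] }  — shift
  I3: { [F' → F .] }  — accept
  I4: { [A → L .], [F → L . e F] }  — shift, reduce
  I5: { [A → S .], [L → S .] }  — 2 reduces
  I6: { [A → . + S F], [A → . L], [A → . S], [L → . S], [L → . a L S], [L → a . L S], [S → . A A +], [S → . a e], [S → a . e] }  — shift
  I7: { [F → e . +] }  — shift
  I8: { [F → e + .] }  — reduce
  I9: { [A → . + S F], [A → . L], [A → . S], [A → L .], [L → . S], [L → . a L S], [L → a L . S], [S → . A A +], [S → . a e] }  — shift, reduce
  I10: { [S → a e .] }  — reduce
  I11: { [A → L .] }  — reduce
  I12: { [A → S .], [L → S .], [L → a L S .] }  — 3 reduces
  I13: { [A → . + S F], [A → . L], [A → . S], [F → . L e F], [F → . e +], [F → L e . F], [L → . S], [L → . a L S], [S → . A A +], [S → . a e] }  — shift
  I14: { [F → L e F .] }  — reduce
  I15: { [A → . + S F], [A → . L], [A → . S], [L → . S], [L → . a L S], [S → . A A +], [S → . a e], [S → A . A +], [S → A A . +] }  — shift
  I16: { [A → + . S F], [A → . + S F], [A → . L], [A → . S], [L → . S], [L → . a L S], [S → . A A +], [S → . a e], [S → A A + .] }  — shift, reduce
  I17: { [A → + S . F], [A → . + S F], [A → . L], [A → . S], [A → S .], [F → . L e F], [F → . e +], [L → . S], [L → . a L S], [L → S .], [S → . A A +], [S → . a e] }  — shift, 2 reduces
  I18: { [A → + S F .] }  — reduce

I4 contains reduce item [A → L .] and shift item [F → L . e F] — shift-reduce conflict.
I9 contains reduce item [A → L .] and shift items [A → . + S F], [L → . a L S], [S → . a e] — shift-reduce conflict.
I16 contains reduce item [S → A A + .] and shift items [A → . + S F], [L → . a L S], [S → . a e] — shift-reduce conflict.
I17 contains reduce items [A → S .], [L → S .] and shift items [A → . + S F], [F → . e +], [L → . a L S], [S → . a e] — shift-reduce conflict.

Answer: Yes — I4: [A → L .] vs [F → L . e F]; I9: [A → L .] vs [A → . + S F]; I16: [S → A A + .] vs [A → . + S F]; I17: [A → S .] vs [A → . + S F]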